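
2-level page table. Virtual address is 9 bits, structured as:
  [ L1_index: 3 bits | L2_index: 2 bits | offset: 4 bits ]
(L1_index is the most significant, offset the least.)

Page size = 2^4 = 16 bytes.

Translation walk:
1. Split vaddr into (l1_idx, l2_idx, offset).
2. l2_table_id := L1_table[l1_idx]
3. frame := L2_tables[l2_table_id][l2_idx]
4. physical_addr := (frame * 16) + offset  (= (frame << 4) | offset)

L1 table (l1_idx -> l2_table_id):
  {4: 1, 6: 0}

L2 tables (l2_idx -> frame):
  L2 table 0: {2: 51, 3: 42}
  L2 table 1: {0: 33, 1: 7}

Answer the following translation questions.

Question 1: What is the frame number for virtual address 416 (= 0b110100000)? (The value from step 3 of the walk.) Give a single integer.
Answer: 51

Derivation:
vaddr = 416: l1_idx=6, l2_idx=2
L1[6] = 0; L2[0][2] = 51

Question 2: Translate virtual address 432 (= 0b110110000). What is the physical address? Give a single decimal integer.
Answer: 672

Derivation:
vaddr = 432 = 0b110110000
Split: l1_idx=6, l2_idx=3, offset=0
L1[6] = 0
L2[0][3] = 42
paddr = 42 * 16 + 0 = 672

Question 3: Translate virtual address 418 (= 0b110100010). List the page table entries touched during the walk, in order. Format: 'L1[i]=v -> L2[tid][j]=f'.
vaddr = 418 = 0b110100010
Split: l1_idx=6, l2_idx=2, offset=2

Answer: L1[6]=0 -> L2[0][2]=51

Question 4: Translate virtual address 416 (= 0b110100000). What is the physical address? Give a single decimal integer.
Answer: 816

Derivation:
vaddr = 416 = 0b110100000
Split: l1_idx=6, l2_idx=2, offset=0
L1[6] = 0
L2[0][2] = 51
paddr = 51 * 16 + 0 = 816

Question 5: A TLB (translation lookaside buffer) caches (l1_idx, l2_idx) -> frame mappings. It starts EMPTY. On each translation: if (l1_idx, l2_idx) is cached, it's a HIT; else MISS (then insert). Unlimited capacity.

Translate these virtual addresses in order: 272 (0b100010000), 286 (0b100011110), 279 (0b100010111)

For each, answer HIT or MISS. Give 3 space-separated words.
vaddr=272: (4,1) not in TLB -> MISS, insert
vaddr=286: (4,1) in TLB -> HIT
vaddr=279: (4,1) in TLB -> HIT

Answer: MISS HIT HIT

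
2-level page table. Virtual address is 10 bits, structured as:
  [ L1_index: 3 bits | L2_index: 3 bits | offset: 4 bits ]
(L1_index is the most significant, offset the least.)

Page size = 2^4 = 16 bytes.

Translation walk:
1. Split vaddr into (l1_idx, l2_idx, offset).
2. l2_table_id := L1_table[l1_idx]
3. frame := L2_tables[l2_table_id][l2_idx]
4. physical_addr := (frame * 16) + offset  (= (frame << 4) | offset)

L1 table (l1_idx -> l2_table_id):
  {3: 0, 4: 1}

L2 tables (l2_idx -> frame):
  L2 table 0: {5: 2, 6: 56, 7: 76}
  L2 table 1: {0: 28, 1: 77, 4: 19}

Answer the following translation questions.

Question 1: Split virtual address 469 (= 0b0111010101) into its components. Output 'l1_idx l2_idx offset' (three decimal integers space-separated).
Answer: 3 5 5

Derivation:
vaddr = 469 = 0b0111010101
  top 3 bits -> l1_idx = 3
  next 3 bits -> l2_idx = 5
  bottom 4 bits -> offset = 5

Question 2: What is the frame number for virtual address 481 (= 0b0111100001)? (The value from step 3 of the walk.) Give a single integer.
Answer: 56

Derivation:
vaddr = 481: l1_idx=3, l2_idx=6
L1[3] = 0; L2[0][6] = 56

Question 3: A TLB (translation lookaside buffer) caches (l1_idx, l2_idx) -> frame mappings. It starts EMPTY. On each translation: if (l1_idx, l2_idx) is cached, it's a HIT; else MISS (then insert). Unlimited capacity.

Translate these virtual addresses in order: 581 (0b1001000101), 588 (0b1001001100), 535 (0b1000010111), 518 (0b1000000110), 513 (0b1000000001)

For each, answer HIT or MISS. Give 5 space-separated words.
vaddr=581: (4,4) not in TLB -> MISS, insert
vaddr=588: (4,4) in TLB -> HIT
vaddr=535: (4,1) not in TLB -> MISS, insert
vaddr=518: (4,0) not in TLB -> MISS, insert
vaddr=513: (4,0) in TLB -> HIT

Answer: MISS HIT MISS MISS HIT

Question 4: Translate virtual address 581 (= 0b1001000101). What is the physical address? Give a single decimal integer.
vaddr = 581 = 0b1001000101
Split: l1_idx=4, l2_idx=4, offset=5
L1[4] = 1
L2[1][4] = 19
paddr = 19 * 16 + 5 = 309

Answer: 309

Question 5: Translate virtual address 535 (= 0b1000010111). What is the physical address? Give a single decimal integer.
Answer: 1239

Derivation:
vaddr = 535 = 0b1000010111
Split: l1_idx=4, l2_idx=1, offset=7
L1[4] = 1
L2[1][1] = 77
paddr = 77 * 16 + 7 = 1239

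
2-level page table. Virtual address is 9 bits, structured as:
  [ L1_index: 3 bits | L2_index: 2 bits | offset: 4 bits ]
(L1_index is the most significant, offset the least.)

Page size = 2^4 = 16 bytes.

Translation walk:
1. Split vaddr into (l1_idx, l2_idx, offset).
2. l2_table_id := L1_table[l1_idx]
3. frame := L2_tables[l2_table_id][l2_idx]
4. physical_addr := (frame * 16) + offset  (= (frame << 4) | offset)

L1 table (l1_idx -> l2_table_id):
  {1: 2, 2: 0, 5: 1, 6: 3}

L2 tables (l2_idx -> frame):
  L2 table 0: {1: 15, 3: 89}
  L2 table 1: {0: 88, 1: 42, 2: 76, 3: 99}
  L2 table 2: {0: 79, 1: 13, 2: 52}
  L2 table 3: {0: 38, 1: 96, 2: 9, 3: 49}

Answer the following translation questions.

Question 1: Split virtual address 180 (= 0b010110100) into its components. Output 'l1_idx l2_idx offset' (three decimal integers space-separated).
Answer: 2 3 4

Derivation:
vaddr = 180 = 0b010110100
  top 3 bits -> l1_idx = 2
  next 2 bits -> l2_idx = 3
  bottom 4 bits -> offset = 4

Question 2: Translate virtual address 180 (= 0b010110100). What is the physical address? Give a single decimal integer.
vaddr = 180 = 0b010110100
Split: l1_idx=2, l2_idx=3, offset=4
L1[2] = 0
L2[0][3] = 89
paddr = 89 * 16 + 4 = 1428

Answer: 1428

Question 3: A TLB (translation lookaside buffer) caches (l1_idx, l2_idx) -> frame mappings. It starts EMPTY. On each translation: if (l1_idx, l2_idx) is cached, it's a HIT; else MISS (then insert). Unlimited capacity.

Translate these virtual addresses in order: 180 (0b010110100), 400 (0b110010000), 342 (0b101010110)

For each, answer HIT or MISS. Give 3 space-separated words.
Answer: MISS MISS MISS

Derivation:
vaddr=180: (2,3) not in TLB -> MISS, insert
vaddr=400: (6,1) not in TLB -> MISS, insert
vaddr=342: (5,1) not in TLB -> MISS, insert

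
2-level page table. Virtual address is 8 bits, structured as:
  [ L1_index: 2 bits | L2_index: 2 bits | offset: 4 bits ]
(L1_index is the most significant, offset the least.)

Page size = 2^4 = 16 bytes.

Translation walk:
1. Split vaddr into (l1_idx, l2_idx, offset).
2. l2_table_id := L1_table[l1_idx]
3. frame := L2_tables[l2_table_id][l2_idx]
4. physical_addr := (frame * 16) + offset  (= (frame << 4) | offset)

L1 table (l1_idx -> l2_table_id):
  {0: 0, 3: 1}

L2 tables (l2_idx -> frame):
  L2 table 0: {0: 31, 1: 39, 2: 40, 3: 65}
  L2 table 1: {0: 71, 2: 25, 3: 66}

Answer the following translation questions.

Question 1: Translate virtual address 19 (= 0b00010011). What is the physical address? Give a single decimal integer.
Answer: 627

Derivation:
vaddr = 19 = 0b00010011
Split: l1_idx=0, l2_idx=1, offset=3
L1[0] = 0
L2[0][1] = 39
paddr = 39 * 16 + 3 = 627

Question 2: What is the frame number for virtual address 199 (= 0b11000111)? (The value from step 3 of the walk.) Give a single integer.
vaddr = 199: l1_idx=3, l2_idx=0
L1[3] = 1; L2[1][0] = 71

Answer: 71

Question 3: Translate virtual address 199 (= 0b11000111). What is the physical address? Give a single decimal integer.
vaddr = 199 = 0b11000111
Split: l1_idx=3, l2_idx=0, offset=7
L1[3] = 1
L2[1][0] = 71
paddr = 71 * 16 + 7 = 1143

Answer: 1143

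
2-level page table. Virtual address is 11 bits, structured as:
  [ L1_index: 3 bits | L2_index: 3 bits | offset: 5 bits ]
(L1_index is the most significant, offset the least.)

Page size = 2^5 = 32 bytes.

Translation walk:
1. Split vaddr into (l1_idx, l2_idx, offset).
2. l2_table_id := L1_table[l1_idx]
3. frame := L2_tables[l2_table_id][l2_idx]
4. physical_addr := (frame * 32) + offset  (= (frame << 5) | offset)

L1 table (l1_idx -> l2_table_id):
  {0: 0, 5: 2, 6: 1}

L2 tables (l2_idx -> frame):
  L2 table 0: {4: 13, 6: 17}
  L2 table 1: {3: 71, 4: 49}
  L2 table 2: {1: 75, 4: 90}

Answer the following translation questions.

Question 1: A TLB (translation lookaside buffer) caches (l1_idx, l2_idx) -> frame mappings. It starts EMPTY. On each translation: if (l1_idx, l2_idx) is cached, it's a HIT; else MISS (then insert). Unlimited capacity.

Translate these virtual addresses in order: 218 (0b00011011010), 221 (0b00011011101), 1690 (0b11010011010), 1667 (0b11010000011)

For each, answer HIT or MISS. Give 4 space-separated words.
Answer: MISS HIT MISS HIT

Derivation:
vaddr=218: (0,6) not in TLB -> MISS, insert
vaddr=221: (0,6) in TLB -> HIT
vaddr=1690: (6,4) not in TLB -> MISS, insert
vaddr=1667: (6,4) in TLB -> HIT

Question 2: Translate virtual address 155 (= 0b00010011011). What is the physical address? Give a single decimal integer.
vaddr = 155 = 0b00010011011
Split: l1_idx=0, l2_idx=4, offset=27
L1[0] = 0
L2[0][4] = 13
paddr = 13 * 32 + 27 = 443

Answer: 443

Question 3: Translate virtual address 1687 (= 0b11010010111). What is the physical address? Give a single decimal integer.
Answer: 1591

Derivation:
vaddr = 1687 = 0b11010010111
Split: l1_idx=6, l2_idx=4, offset=23
L1[6] = 1
L2[1][4] = 49
paddr = 49 * 32 + 23 = 1591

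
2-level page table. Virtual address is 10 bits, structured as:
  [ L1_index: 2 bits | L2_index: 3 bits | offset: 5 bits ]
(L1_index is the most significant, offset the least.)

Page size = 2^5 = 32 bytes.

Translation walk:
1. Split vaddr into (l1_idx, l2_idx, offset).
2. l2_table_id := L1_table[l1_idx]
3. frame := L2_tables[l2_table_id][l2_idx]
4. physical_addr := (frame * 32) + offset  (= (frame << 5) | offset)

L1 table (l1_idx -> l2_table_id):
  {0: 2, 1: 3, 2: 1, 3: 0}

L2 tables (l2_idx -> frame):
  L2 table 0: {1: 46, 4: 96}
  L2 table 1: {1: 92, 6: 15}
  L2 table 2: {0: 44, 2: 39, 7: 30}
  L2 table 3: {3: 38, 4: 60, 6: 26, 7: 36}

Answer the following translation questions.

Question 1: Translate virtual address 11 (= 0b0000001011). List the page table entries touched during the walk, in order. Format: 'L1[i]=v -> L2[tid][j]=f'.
vaddr = 11 = 0b0000001011
Split: l1_idx=0, l2_idx=0, offset=11

Answer: L1[0]=2 -> L2[2][0]=44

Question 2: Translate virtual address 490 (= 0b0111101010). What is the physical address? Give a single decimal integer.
Answer: 1162

Derivation:
vaddr = 490 = 0b0111101010
Split: l1_idx=1, l2_idx=7, offset=10
L1[1] = 3
L2[3][7] = 36
paddr = 36 * 32 + 10 = 1162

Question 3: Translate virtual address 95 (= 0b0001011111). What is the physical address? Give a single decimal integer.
vaddr = 95 = 0b0001011111
Split: l1_idx=0, l2_idx=2, offset=31
L1[0] = 2
L2[2][2] = 39
paddr = 39 * 32 + 31 = 1279

Answer: 1279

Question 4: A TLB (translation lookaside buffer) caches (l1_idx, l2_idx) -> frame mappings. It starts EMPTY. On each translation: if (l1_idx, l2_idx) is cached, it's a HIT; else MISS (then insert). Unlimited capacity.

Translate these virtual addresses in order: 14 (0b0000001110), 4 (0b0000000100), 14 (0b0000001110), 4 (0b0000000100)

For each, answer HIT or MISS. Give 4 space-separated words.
vaddr=14: (0,0) not in TLB -> MISS, insert
vaddr=4: (0,0) in TLB -> HIT
vaddr=14: (0,0) in TLB -> HIT
vaddr=4: (0,0) in TLB -> HIT

Answer: MISS HIT HIT HIT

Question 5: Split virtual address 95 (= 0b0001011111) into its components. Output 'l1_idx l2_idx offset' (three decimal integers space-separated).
Answer: 0 2 31

Derivation:
vaddr = 95 = 0b0001011111
  top 2 bits -> l1_idx = 0
  next 3 bits -> l2_idx = 2
  bottom 5 bits -> offset = 31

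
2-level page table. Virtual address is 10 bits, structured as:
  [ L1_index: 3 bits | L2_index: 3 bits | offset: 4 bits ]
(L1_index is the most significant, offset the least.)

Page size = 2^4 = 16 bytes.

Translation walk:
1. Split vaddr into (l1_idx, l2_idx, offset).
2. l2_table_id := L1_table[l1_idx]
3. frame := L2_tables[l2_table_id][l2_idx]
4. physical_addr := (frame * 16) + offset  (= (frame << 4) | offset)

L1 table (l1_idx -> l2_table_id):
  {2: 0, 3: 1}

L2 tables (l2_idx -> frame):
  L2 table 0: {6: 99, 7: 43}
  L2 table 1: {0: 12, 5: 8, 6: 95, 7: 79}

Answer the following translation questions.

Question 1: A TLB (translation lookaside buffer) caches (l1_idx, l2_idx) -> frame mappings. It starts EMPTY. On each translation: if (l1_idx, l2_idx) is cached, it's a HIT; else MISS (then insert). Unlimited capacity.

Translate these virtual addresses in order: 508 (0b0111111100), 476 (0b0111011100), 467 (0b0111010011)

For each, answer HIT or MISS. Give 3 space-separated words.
Answer: MISS MISS HIT

Derivation:
vaddr=508: (3,7) not in TLB -> MISS, insert
vaddr=476: (3,5) not in TLB -> MISS, insert
vaddr=467: (3,5) in TLB -> HIT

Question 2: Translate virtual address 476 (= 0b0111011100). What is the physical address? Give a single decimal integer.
vaddr = 476 = 0b0111011100
Split: l1_idx=3, l2_idx=5, offset=12
L1[3] = 1
L2[1][5] = 8
paddr = 8 * 16 + 12 = 140

Answer: 140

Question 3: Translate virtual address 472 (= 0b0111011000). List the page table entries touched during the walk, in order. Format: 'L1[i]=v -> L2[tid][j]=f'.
vaddr = 472 = 0b0111011000
Split: l1_idx=3, l2_idx=5, offset=8

Answer: L1[3]=1 -> L2[1][5]=8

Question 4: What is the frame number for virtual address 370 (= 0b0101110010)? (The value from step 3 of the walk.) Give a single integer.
Answer: 43

Derivation:
vaddr = 370: l1_idx=2, l2_idx=7
L1[2] = 0; L2[0][7] = 43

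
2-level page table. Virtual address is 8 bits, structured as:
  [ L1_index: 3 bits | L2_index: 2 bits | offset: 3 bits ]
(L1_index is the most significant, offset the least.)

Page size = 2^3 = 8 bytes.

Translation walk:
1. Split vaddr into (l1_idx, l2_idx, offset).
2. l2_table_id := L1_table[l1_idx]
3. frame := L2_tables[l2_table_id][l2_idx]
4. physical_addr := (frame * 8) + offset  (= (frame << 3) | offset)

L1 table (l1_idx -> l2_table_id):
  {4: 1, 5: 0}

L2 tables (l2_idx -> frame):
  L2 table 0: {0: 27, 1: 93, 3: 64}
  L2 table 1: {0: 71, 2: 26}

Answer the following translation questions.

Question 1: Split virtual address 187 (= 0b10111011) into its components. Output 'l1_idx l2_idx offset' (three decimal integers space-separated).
Answer: 5 3 3

Derivation:
vaddr = 187 = 0b10111011
  top 3 bits -> l1_idx = 5
  next 2 bits -> l2_idx = 3
  bottom 3 bits -> offset = 3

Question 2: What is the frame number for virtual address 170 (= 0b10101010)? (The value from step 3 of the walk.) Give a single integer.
vaddr = 170: l1_idx=5, l2_idx=1
L1[5] = 0; L2[0][1] = 93

Answer: 93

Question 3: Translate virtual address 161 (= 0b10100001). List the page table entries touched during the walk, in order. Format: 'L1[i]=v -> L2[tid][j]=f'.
vaddr = 161 = 0b10100001
Split: l1_idx=5, l2_idx=0, offset=1

Answer: L1[5]=0 -> L2[0][0]=27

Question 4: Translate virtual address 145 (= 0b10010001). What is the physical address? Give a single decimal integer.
Answer: 209

Derivation:
vaddr = 145 = 0b10010001
Split: l1_idx=4, l2_idx=2, offset=1
L1[4] = 1
L2[1][2] = 26
paddr = 26 * 8 + 1 = 209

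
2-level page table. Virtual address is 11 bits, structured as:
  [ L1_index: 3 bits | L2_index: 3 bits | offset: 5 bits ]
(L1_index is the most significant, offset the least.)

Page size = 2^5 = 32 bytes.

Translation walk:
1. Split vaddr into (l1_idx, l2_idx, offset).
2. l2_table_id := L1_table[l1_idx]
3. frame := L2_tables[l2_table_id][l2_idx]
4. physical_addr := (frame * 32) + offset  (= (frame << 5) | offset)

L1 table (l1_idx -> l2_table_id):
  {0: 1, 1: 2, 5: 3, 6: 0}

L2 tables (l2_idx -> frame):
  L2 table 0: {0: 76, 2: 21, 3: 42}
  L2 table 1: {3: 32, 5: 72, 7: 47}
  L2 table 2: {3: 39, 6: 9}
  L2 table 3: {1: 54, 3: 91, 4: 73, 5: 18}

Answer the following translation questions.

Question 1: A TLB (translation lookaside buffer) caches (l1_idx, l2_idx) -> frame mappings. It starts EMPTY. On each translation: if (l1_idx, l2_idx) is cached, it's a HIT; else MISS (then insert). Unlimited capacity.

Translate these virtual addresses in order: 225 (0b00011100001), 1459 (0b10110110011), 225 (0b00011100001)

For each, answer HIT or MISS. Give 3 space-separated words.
Answer: MISS MISS HIT

Derivation:
vaddr=225: (0,7) not in TLB -> MISS, insert
vaddr=1459: (5,5) not in TLB -> MISS, insert
vaddr=225: (0,7) in TLB -> HIT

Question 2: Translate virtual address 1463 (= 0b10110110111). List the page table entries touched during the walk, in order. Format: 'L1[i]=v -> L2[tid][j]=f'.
Answer: L1[5]=3 -> L2[3][5]=18

Derivation:
vaddr = 1463 = 0b10110110111
Split: l1_idx=5, l2_idx=5, offset=23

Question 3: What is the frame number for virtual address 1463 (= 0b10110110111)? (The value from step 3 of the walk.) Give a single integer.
vaddr = 1463: l1_idx=5, l2_idx=5
L1[5] = 3; L2[3][5] = 18

Answer: 18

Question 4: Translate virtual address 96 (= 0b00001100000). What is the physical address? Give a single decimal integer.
Answer: 1024

Derivation:
vaddr = 96 = 0b00001100000
Split: l1_idx=0, l2_idx=3, offset=0
L1[0] = 1
L2[1][3] = 32
paddr = 32 * 32 + 0 = 1024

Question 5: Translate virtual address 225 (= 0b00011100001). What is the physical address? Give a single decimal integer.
Answer: 1505

Derivation:
vaddr = 225 = 0b00011100001
Split: l1_idx=0, l2_idx=7, offset=1
L1[0] = 1
L2[1][7] = 47
paddr = 47 * 32 + 1 = 1505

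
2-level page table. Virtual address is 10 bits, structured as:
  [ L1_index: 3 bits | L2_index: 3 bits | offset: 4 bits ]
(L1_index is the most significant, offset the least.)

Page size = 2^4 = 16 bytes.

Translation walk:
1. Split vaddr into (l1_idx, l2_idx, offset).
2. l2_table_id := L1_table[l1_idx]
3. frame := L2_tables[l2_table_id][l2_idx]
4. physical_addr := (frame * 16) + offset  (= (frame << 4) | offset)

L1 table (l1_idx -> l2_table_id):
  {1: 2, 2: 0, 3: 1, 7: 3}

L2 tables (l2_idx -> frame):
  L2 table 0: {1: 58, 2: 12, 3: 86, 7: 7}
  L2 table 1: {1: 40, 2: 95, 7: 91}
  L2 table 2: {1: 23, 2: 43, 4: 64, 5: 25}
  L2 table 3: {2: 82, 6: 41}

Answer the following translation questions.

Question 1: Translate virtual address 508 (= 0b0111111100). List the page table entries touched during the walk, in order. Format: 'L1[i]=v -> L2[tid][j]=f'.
Answer: L1[3]=1 -> L2[1][7]=91

Derivation:
vaddr = 508 = 0b0111111100
Split: l1_idx=3, l2_idx=7, offset=12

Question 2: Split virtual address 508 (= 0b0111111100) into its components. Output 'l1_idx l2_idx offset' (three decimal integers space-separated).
vaddr = 508 = 0b0111111100
  top 3 bits -> l1_idx = 3
  next 3 bits -> l2_idx = 7
  bottom 4 bits -> offset = 12

Answer: 3 7 12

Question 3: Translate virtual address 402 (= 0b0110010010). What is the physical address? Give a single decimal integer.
vaddr = 402 = 0b0110010010
Split: l1_idx=3, l2_idx=1, offset=2
L1[3] = 1
L2[1][1] = 40
paddr = 40 * 16 + 2 = 642

Answer: 642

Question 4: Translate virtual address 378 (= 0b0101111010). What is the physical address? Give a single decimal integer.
Answer: 122

Derivation:
vaddr = 378 = 0b0101111010
Split: l1_idx=2, l2_idx=7, offset=10
L1[2] = 0
L2[0][7] = 7
paddr = 7 * 16 + 10 = 122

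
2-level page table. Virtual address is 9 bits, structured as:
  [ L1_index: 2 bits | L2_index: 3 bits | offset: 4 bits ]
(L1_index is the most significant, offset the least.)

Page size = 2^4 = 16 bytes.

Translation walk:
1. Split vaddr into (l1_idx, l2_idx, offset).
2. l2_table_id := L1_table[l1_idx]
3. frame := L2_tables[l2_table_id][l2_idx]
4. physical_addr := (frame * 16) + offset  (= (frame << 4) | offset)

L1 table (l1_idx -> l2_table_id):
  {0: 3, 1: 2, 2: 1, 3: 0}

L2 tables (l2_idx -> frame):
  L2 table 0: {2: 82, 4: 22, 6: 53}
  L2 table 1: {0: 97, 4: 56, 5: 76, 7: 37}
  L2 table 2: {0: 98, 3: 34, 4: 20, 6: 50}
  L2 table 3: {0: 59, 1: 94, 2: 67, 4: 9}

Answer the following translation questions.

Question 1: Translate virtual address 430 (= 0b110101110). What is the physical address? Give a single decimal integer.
Answer: 1326

Derivation:
vaddr = 430 = 0b110101110
Split: l1_idx=3, l2_idx=2, offset=14
L1[3] = 0
L2[0][2] = 82
paddr = 82 * 16 + 14 = 1326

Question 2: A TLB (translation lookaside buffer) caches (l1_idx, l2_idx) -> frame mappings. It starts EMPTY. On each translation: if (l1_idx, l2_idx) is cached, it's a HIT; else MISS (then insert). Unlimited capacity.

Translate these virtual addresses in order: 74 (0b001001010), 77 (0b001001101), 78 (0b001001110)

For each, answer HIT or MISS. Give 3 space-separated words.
Answer: MISS HIT HIT

Derivation:
vaddr=74: (0,4) not in TLB -> MISS, insert
vaddr=77: (0,4) in TLB -> HIT
vaddr=78: (0,4) in TLB -> HIT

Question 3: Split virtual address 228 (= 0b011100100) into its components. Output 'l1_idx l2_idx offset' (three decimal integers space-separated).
Answer: 1 6 4

Derivation:
vaddr = 228 = 0b011100100
  top 2 bits -> l1_idx = 1
  next 3 bits -> l2_idx = 6
  bottom 4 bits -> offset = 4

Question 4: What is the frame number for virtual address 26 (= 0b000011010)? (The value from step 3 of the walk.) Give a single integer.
vaddr = 26: l1_idx=0, l2_idx=1
L1[0] = 3; L2[3][1] = 94

Answer: 94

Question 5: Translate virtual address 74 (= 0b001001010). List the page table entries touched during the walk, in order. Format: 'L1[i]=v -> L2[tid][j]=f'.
vaddr = 74 = 0b001001010
Split: l1_idx=0, l2_idx=4, offset=10

Answer: L1[0]=3 -> L2[3][4]=9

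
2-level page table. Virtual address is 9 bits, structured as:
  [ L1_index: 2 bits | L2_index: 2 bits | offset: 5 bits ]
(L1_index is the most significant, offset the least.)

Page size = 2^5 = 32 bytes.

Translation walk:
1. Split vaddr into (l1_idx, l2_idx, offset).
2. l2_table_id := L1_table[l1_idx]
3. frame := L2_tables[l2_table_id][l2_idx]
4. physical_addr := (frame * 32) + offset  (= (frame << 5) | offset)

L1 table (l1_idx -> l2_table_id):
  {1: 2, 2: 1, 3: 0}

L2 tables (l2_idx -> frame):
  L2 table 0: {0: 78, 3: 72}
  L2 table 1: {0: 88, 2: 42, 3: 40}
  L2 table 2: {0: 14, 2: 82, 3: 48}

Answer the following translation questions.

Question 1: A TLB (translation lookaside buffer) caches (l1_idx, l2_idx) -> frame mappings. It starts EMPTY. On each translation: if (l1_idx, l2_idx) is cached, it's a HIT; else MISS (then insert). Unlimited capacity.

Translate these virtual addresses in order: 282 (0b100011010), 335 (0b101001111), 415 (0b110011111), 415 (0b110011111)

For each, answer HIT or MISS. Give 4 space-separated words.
vaddr=282: (2,0) not in TLB -> MISS, insert
vaddr=335: (2,2) not in TLB -> MISS, insert
vaddr=415: (3,0) not in TLB -> MISS, insert
vaddr=415: (3,0) in TLB -> HIT

Answer: MISS MISS MISS HIT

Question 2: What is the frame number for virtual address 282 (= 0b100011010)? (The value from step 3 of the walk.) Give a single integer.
vaddr = 282: l1_idx=2, l2_idx=0
L1[2] = 1; L2[1][0] = 88

Answer: 88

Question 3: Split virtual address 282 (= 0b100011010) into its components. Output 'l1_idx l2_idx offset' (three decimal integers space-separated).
Answer: 2 0 26

Derivation:
vaddr = 282 = 0b100011010
  top 2 bits -> l1_idx = 2
  next 2 bits -> l2_idx = 0
  bottom 5 bits -> offset = 26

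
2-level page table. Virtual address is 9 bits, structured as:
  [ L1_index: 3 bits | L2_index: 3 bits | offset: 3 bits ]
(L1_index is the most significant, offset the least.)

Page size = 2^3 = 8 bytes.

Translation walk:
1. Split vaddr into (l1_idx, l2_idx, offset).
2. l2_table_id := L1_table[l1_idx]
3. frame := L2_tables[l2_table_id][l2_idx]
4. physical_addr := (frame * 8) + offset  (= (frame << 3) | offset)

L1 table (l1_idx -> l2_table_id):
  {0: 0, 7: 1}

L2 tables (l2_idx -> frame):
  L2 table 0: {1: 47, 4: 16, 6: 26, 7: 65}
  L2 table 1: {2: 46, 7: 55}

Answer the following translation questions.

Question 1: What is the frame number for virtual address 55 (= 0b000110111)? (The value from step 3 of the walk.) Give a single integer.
vaddr = 55: l1_idx=0, l2_idx=6
L1[0] = 0; L2[0][6] = 26

Answer: 26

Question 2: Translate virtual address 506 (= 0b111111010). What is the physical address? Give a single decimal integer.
Answer: 442

Derivation:
vaddr = 506 = 0b111111010
Split: l1_idx=7, l2_idx=7, offset=2
L1[7] = 1
L2[1][7] = 55
paddr = 55 * 8 + 2 = 442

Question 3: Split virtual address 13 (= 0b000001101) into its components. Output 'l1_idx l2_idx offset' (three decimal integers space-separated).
Answer: 0 1 5

Derivation:
vaddr = 13 = 0b000001101
  top 3 bits -> l1_idx = 0
  next 3 bits -> l2_idx = 1
  bottom 3 bits -> offset = 5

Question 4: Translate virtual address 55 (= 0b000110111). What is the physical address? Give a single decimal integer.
Answer: 215

Derivation:
vaddr = 55 = 0b000110111
Split: l1_idx=0, l2_idx=6, offset=7
L1[0] = 0
L2[0][6] = 26
paddr = 26 * 8 + 7 = 215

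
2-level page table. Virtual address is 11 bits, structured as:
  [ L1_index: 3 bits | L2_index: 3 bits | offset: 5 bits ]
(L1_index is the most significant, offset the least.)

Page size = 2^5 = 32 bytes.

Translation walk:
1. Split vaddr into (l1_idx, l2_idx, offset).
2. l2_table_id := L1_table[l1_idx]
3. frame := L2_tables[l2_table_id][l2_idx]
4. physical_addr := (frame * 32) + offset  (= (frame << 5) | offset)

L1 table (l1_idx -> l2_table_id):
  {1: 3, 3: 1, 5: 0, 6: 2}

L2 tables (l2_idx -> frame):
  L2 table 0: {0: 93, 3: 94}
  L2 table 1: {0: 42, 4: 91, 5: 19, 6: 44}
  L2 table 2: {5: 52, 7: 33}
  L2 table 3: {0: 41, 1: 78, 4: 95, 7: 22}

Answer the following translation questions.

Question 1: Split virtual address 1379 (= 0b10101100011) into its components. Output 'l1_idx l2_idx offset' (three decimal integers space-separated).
Answer: 5 3 3

Derivation:
vaddr = 1379 = 0b10101100011
  top 3 bits -> l1_idx = 5
  next 3 bits -> l2_idx = 3
  bottom 5 bits -> offset = 3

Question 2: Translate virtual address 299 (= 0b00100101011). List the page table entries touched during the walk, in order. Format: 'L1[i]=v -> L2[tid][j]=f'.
vaddr = 299 = 0b00100101011
Split: l1_idx=1, l2_idx=1, offset=11

Answer: L1[1]=3 -> L2[3][1]=78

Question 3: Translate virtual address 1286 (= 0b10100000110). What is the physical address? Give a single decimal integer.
Answer: 2982

Derivation:
vaddr = 1286 = 0b10100000110
Split: l1_idx=5, l2_idx=0, offset=6
L1[5] = 0
L2[0][0] = 93
paddr = 93 * 32 + 6 = 2982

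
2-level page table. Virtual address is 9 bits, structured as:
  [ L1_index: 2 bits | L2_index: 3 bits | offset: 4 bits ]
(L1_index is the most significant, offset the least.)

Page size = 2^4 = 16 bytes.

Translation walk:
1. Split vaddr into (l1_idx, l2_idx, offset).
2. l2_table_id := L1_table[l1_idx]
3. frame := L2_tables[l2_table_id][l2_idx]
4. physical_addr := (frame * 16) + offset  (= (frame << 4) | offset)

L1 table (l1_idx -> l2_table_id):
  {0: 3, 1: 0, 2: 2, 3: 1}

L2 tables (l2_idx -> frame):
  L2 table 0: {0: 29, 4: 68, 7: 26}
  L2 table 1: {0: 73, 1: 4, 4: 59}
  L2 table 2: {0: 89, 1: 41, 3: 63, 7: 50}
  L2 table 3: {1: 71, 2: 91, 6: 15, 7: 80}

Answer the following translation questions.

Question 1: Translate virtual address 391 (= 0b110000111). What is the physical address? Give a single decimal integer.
vaddr = 391 = 0b110000111
Split: l1_idx=3, l2_idx=0, offset=7
L1[3] = 1
L2[1][0] = 73
paddr = 73 * 16 + 7 = 1175

Answer: 1175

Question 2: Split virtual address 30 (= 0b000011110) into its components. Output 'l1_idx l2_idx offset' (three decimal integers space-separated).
Answer: 0 1 14

Derivation:
vaddr = 30 = 0b000011110
  top 2 bits -> l1_idx = 0
  next 3 bits -> l2_idx = 1
  bottom 4 bits -> offset = 14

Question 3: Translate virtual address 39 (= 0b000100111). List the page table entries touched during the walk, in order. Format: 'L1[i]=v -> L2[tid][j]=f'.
vaddr = 39 = 0b000100111
Split: l1_idx=0, l2_idx=2, offset=7

Answer: L1[0]=3 -> L2[3][2]=91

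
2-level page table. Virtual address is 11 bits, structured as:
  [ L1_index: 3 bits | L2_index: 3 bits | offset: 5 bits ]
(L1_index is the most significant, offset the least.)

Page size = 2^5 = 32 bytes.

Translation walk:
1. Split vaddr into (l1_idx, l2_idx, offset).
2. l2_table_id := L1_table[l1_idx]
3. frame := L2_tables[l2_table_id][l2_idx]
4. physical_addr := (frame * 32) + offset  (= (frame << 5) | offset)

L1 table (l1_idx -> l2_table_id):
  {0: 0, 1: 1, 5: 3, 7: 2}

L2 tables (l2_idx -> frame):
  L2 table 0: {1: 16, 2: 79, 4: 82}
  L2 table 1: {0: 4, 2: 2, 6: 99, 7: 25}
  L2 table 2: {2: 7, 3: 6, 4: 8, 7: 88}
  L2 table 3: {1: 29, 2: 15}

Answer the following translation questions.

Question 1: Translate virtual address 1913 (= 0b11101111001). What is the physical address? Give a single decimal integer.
vaddr = 1913 = 0b11101111001
Split: l1_idx=7, l2_idx=3, offset=25
L1[7] = 2
L2[2][3] = 6
paddr = 6 * 32 + 25 = 217

Answer: 217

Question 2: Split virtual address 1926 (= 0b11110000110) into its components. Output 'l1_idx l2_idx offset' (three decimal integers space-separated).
vaddr = 1926 = 0b11110000110
  top 3 bits -> l1_idx = 7
  next 3 bits -> l2_idx = 4
  bottom 5 bits -> offset = 6

Answer: 7 4 6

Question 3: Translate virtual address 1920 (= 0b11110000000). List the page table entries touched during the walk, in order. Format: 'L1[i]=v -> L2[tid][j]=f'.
vaddr = 1920 = 0b11110000000
Split: l1_idx=7, l2_idx=4, offset=0

Answer: L1[7]=2 -> L2[2][4]=8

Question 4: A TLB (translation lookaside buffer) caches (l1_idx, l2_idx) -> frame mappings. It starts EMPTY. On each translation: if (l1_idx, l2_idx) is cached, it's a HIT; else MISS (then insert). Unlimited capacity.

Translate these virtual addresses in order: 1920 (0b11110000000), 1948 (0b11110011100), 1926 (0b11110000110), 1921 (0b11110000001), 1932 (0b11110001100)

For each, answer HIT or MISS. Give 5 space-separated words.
Answer: MISS HIT HIT HIT HIT

Derivation:
vaddr=1920: (7,4) not in TLB -> MISS, insert
vaddr=1948: (7,4) in TLB -> HIT
vaddr=1926: (7,4) in TLB -> HIT
vaddr=1921: (7,4) in TLB -> HIT
vaddr=1932: (7,4) in TLB -> HIT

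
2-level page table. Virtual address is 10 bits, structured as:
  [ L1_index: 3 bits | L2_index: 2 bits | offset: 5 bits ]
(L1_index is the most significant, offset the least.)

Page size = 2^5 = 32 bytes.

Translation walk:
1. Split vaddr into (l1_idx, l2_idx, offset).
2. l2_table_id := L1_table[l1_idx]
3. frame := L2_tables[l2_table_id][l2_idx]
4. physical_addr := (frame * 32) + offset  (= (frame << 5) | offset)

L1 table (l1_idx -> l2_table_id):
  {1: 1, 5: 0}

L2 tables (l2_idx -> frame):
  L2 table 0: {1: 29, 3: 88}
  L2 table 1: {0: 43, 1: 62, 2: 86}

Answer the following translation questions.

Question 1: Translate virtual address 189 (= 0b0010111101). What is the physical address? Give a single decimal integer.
vaddr = 189 = 0b0010111101
Split: l1_idx=1, l2_idx=1, offset=29
L1[1] = 1
L2[1][1] = 62
paddr = 62 * 32 + 29 = 2013

Answer: 2013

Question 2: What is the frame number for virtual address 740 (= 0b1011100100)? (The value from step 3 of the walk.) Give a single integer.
vaddr = 740: l1_idx=5, l2_idx=3
L1[5] = 0; L2[0][3] = 88

Answer: 88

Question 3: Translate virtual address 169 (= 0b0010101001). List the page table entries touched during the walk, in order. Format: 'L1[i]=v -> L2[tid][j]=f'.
Answer: L1[1]=1 -> L2[1][1]=62

Derivation:
vaddr = 169 = 0b0010101001
Split: l1_idx=1, l2_idx=1, offset=9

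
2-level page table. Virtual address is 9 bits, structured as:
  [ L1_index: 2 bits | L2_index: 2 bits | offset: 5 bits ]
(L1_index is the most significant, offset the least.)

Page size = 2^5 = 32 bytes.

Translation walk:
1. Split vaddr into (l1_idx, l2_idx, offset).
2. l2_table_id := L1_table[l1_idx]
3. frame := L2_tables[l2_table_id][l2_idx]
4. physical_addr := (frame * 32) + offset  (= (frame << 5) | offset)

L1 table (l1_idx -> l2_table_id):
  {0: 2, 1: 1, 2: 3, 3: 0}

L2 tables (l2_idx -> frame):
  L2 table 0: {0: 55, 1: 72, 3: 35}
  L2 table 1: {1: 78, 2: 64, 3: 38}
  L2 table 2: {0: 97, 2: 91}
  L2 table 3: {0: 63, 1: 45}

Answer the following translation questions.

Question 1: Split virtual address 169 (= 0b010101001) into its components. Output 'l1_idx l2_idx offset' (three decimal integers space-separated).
vaddr = 169 = 0b010101001
  top 2 bits -> l1_idx = 1
  next 2 bits -> l2_idx = 1
  bottom 5 bits -> offset = 9

Answer: 1 1 9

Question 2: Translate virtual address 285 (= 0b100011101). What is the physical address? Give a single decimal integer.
Answer: 2045

Derivation:
vaddr = 285 = 0b100011101
Split: l1_idx=2, l2_idx=0, offset=29
L1[2] = 3
L2[3][0] = 63
paddr = 63 * 32 + 29 = 2045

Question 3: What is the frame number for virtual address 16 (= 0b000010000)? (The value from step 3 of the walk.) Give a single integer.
vaddr = 16: l1_idx=0, l2_idx=0
L1[0] = 2; L2[2][0] = 97

Answer: 97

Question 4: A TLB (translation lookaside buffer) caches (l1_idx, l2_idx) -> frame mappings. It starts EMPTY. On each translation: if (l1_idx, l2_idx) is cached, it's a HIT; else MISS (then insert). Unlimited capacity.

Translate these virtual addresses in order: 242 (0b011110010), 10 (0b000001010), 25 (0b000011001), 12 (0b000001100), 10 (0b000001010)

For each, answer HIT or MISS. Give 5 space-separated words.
Answer: MISS MISS HIT HIT HIT

Derivation:
vaddr=242: (1,3) not in TLB -> MISS, insert
vaddr=10: (0,0) not in TLB -> MISS, insert
vaddr=25: (0,0) in TLB -> HIT
vaddr=12: (0,0) in TLB -> HIT
vaddr=10: (0,0) in TLB -> HIT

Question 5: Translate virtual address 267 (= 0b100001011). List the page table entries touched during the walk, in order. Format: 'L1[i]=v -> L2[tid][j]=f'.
Answer: L1[2]=3 -> L2[3][0]=63

Derivation:
vaddr = 267 = 0b100001011
Split: l1_idx=2, l2_idx=0, offset=11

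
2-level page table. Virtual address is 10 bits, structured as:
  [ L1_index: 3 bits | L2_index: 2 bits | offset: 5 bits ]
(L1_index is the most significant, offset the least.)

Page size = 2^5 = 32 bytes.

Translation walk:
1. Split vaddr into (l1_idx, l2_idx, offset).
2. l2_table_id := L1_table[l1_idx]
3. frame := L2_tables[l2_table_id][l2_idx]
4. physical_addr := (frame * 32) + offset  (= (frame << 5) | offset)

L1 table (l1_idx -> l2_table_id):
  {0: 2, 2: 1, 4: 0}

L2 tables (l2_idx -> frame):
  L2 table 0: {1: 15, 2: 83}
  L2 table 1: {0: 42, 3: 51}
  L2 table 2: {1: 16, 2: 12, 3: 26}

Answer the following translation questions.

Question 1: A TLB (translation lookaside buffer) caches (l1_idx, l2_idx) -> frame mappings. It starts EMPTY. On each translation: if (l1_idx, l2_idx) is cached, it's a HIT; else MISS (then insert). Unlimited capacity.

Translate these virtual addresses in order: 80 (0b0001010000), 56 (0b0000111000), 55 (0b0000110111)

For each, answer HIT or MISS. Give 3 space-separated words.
vaddr=80: (0,2) not in TLB -> MISS, insert
vaddr=56: (0,1) not in TLB -> MISS, insert
vaddr=55: (0,1) in TLB -> HIT

Answer: MISS MISS HIT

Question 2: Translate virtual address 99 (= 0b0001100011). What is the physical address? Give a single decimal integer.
Answer: 835

Derivation:
vaddr = 99 = 0b0001100011
Split: l1_idx=0, l2_idx=3, offset=3
L1[0] = 2
L2[2][3] = 26
paddr = 26 * 32 + 3 = 835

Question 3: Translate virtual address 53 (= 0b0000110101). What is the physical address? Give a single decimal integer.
Answer: 533

Derivation:
vaddr = 53 = 0b0000110101
Split: l1_idx=0, l2_idx=1, offset=21
L1[0] = 2
L2[2][1] = 16
paddr = 16 * 32 + 21 = 533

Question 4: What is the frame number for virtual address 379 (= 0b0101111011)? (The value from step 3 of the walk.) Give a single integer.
Answer: 51

Derivation:
vaddr = 379: l1_idx=2, l2_idx=3
L1[2] = 1; L2[1][3] = 51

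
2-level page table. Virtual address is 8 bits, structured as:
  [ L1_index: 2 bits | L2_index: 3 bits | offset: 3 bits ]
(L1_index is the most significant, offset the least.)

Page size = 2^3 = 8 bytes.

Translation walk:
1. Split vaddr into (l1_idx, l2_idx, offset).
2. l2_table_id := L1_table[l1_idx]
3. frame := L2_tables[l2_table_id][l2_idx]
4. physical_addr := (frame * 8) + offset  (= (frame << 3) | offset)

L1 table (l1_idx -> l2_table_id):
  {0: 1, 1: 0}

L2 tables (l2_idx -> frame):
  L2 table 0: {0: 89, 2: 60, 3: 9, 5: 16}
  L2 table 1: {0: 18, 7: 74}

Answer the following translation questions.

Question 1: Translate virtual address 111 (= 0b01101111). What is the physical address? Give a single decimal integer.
Answer: 135

Derivation:
vaddr = 111 = 0b01101111
Split: l1_idx=1, l2_idx=5, offset=7
L1[1] = 0
L2[0][5] = 16
paddr = 16 * 8 + 7 = 135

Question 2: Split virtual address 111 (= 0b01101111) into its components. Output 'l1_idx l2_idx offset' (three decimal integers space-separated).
Answer: 1 5 7

Derivation:
vaddr = 111 = 0b01101111
  top 2 bits -> l1_idx = 1
  next 3 bits -> l2_idx = 5
  bottom 3 bits -> offset = 7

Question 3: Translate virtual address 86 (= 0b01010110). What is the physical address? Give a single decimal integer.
Answer: 486

Derivation:
vaddr = 86 = 0b01010110
Split: l1_idx=1, l2_idx=2, offset=6
L1[1] = 0
L2[0][2] = 60
paddr = 60 * 8 + 6 = 486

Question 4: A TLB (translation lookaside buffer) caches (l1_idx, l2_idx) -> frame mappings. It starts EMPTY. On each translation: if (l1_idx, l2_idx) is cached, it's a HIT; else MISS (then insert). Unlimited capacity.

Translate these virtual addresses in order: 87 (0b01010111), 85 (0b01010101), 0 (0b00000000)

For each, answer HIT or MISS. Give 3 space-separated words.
Answer: MISS HIT MISS

Derivation:
vaddr=87: (1,2) not in TLB -> MISS, insert
vaddr=85: (1,2) in TLB -> HIT
vaddr=0: (0,0) not in TLB -> MISS, insert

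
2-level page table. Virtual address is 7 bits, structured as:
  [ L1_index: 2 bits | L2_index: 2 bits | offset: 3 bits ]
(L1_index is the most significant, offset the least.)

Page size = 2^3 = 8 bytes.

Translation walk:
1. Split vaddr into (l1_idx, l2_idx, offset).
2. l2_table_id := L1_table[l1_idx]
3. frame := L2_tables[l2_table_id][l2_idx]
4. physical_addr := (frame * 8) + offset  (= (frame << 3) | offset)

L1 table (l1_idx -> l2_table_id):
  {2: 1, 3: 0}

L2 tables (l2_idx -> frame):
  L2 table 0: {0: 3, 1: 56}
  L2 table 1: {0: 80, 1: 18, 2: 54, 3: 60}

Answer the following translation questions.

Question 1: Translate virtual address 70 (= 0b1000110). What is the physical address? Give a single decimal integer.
Answer: 646

Derivation:
vaddr = 70 = 0b1000110
Split: l1_idx=2, l2_idx=0, offset=6
L1[2] = 1
L2[1][0] = 80
paddr = 80 * 8 + 6 = 646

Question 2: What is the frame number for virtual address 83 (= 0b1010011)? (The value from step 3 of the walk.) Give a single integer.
Answer: 54

Derivation:
vaddr = 83: l1_idx=2, l2_idx=2
L1[2] = 1; L2[1][2] = 54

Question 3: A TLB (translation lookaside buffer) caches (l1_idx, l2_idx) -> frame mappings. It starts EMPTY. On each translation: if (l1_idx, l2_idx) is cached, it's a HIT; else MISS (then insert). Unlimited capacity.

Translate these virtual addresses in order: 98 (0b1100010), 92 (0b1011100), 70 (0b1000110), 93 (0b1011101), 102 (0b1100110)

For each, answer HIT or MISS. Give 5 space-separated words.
Answer: MISS MISS MISS HIT HIT

Derivation:
vaddr=98: (3,0) not in TLB -> MISS, insert
vaddr=92: (2,3) not in TLB -> MISS, insert
vaddr=70: (2,0) not in TLB -> MISS, insert
vaddr=93: (2,3) in TLB -> HIT
vaddr=102: (3,0) in TLB -> HIT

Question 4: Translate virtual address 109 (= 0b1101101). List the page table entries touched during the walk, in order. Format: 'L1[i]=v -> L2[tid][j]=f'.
vaddr = 109 = 0b1101101
Split: l1_idx=3, l2_idx=1, offset=5

Answer: L1[3]=0 -> L2[0][1]=56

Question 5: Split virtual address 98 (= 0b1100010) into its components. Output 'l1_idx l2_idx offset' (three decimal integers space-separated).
Answer: 3 0 2

Derivation:
vaddr = 98 = 0b1100010
  top 2 bits -> l1_idx = 3
  next 2 bits -> l2_idx = 0
  bottom 3 bits -> offset = 2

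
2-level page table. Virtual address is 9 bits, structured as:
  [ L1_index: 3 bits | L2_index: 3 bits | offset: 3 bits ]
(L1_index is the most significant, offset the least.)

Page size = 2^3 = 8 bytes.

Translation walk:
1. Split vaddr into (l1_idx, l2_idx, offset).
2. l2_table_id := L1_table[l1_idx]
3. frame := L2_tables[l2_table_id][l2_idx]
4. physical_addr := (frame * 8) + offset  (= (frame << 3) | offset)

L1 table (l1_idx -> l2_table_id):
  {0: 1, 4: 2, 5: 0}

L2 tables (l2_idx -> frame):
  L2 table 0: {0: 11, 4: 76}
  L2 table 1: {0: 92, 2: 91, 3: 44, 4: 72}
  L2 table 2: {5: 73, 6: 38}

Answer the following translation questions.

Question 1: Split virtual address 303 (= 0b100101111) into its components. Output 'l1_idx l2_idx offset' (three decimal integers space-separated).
vaddr = 303 = 0b100101111
  top 3 bits -> l1_idx = 4
  next 3 bits -> l2_idx = 5
  bottom 3 bits -> offset = 7

Answer: 4 5 7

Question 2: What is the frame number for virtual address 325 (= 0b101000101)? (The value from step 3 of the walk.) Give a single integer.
Answer: 11

Derivation:
vaddr = 325: l1_idx=5, l2_idx=0
L1[5] = 0; L2[0][0] = 11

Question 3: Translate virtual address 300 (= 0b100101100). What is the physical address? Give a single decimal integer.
vaddr = 300 = 0b100101100
Split: l1_idx=4, l2_idx=5, offset=4
L1[4] = 2
L2[2][5] = 73
paddr = 73 * 8 + 4 = 588

Answer: 588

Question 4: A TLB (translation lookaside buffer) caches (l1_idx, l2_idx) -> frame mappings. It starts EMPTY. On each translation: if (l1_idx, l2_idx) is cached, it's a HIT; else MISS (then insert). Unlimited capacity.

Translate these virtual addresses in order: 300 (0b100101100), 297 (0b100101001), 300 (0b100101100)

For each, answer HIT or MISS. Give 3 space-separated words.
Answer: MISS HIT HIT

Derivation:
vaddr=300: (4,5) not in TLB -> MISS, insert
vaddr=297: (4,5) in TLB -> HIT
vaddr=300: (4,5) in TLB -> HIT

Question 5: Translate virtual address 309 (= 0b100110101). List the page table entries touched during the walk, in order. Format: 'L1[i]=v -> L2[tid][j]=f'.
vaddr = 309 = 0b100110101
Split: l1_idx=4, l2_idx=6, offset=5

Answer: L1[4]=2 -> L2[2][6]=38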